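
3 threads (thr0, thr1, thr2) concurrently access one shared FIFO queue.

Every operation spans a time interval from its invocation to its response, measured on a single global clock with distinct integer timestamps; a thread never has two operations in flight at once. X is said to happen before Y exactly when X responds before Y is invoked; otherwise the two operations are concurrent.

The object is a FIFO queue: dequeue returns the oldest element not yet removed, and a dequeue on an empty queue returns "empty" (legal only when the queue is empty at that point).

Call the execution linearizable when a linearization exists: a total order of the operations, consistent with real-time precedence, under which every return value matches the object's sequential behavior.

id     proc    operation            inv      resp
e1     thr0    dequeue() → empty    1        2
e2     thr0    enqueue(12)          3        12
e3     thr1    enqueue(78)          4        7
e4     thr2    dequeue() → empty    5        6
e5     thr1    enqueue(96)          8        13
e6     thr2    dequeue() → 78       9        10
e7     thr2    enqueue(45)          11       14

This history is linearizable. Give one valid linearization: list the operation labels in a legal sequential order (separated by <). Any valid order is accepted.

step 1: e1 dequeue() → empty — queue <>
step 2: e4 dequeue() → empty — queue <>
step 3: e3 enqueue(78) — queue <78>
step 4: e2 enqueue(12) — queue <78,12>
step 5: e5 enqueue(96) — queue <78,12,96>
step 6: e6 dequeue() → 78 — queue <12,96>
step 7: e7 enqueue(45) — queue <12,96,45>

e1 < e4 < e3 < e2 < e5 < e6 < e7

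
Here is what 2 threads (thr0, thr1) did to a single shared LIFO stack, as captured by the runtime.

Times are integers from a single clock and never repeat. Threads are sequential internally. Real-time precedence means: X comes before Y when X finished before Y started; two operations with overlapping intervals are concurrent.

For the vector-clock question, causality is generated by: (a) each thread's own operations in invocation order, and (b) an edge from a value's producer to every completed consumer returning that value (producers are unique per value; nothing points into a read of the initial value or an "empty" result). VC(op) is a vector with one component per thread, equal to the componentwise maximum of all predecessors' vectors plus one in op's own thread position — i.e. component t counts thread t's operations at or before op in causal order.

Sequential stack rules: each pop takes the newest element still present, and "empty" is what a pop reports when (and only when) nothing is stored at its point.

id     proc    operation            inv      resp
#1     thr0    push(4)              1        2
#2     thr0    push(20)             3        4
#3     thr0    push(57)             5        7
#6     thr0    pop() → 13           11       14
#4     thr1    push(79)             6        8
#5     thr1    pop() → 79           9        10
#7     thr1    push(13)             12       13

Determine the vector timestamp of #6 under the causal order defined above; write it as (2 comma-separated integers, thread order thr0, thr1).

VC(#4, invoked at 6): no causal predecessors; +1 on thr1 → (0, 1)
VC(#1, invoked at 1): no causal predecessors; +1 on thr0 → (1, 0)
from VC(#4)=(0, 1), #5 (invoked 9) maxes components and bumps thr1 → (0, 2)
from VC(#1)=(1, 0), #2 (invoked 3) maxes components and bumps thr0 → (2, 0)
from VC(#5)=(0, 2), #7 (invoked 12) maxes components and bumps thr1 → (0, 3)
from VC(#2)=(2, 0), #3 (invoked 5) maxes components and bumps thr0 → (3, 0)
from VC(#3)=(3, 0), VC(#7)=(0, 3), #6 (invoked 11) maxes components and bumps thr0 → (4, 3)
target: VC(#6) = (4, 3)

(4, 3)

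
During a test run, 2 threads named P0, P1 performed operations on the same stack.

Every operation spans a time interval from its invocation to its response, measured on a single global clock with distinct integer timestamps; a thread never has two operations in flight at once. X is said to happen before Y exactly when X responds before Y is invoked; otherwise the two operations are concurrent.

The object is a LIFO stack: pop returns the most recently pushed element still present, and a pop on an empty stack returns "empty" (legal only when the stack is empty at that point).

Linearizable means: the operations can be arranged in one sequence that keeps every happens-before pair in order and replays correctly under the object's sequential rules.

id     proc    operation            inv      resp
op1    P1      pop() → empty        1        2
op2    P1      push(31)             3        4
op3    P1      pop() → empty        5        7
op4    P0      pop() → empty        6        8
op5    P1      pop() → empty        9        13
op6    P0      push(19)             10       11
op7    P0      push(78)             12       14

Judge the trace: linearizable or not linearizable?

not linearizable

the violation lands at event 8, op4's response at time 8: events 1..7 linearize, events 1..8 do not
4 completed operations, 2 real-time-consistent orders — every stack replay fails
for example op1, op2, op3, op4 fails at step 3: op3 pop() → empty is not legal there
for example op1, op2, op4, op3 fails at step 3: op4 pop() → empty is not legal there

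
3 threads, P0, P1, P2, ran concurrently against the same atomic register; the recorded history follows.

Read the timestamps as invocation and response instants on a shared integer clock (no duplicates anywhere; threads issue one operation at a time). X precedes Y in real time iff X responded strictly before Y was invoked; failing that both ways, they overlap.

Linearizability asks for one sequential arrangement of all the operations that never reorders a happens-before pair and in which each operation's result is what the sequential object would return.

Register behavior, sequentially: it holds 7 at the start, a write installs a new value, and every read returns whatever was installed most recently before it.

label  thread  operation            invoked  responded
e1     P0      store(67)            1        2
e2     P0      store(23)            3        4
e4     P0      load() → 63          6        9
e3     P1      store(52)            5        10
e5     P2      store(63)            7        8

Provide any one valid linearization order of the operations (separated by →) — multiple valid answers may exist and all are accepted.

e1 → e2 → e3 → e5 → e4

after step 1 (e1 store(67)): value 67
after step 2 (e2 store(23)): value 23
after step 3 (e3 store(52)): value 52
after step 4 (e5 store(63)): value 63
after step 5 (e4 load() → 63): value 63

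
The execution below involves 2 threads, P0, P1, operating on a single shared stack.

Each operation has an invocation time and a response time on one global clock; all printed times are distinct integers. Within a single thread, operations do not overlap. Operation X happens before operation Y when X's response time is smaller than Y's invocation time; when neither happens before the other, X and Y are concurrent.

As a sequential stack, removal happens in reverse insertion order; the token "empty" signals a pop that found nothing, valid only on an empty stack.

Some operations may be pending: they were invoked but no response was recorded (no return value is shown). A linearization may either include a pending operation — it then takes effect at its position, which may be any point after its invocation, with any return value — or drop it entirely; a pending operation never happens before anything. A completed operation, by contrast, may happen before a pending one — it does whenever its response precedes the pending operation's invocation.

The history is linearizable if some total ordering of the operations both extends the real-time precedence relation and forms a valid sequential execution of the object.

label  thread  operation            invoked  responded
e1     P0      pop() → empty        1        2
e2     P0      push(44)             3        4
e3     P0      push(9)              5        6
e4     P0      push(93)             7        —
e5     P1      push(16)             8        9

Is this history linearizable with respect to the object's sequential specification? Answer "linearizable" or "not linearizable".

linearizable

one valid linearization: e1, e2, e3, e4, e5
after step 1 (e1 pop() → empty): stack <>
after step 2 (e2 push(44)): stack <44>
after step 3 (e3 push(9)): stack <44,9>
after step 4 (e4 push(93) (pending, included)): stack <44,9,93>
after step 5 (e5 push(16)): stack <44,9,93,16>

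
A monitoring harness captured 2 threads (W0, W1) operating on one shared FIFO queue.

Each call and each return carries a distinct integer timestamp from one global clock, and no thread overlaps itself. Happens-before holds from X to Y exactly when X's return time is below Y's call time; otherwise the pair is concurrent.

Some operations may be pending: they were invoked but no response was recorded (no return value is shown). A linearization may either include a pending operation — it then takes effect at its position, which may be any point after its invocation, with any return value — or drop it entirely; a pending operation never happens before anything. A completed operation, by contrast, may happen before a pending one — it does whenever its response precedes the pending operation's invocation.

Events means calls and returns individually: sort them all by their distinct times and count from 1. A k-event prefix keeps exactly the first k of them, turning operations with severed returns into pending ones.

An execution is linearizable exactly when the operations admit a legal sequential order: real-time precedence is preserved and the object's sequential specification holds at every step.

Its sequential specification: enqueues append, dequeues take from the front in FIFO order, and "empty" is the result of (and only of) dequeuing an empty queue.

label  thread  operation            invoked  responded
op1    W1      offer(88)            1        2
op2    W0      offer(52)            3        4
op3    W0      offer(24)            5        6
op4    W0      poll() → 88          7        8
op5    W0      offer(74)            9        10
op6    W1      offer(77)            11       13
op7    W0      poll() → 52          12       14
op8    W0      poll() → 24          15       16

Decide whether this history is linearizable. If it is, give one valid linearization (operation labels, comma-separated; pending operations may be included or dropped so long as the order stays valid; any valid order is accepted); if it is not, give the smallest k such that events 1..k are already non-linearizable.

linearizable — witness: op1, op2, op3, op4, op5, op6, op7, op8

1. op1 offer(88), leaving queue <88>
2. op2 offer(52), leaving queue <88,52>
3. op3 offer(24), leaving queue <88,52,24>
4. op4 poll() → 88, leaving queue <52,24>
5. op5 offer(74), leaving queue <52,24,74>
6. op6 offer(77), leaving queue <52,24,74,77>
7. op7 poll() → 52, leaving queue <24,74,77>
8. op8 poll() → 24, leaving queue <74,77>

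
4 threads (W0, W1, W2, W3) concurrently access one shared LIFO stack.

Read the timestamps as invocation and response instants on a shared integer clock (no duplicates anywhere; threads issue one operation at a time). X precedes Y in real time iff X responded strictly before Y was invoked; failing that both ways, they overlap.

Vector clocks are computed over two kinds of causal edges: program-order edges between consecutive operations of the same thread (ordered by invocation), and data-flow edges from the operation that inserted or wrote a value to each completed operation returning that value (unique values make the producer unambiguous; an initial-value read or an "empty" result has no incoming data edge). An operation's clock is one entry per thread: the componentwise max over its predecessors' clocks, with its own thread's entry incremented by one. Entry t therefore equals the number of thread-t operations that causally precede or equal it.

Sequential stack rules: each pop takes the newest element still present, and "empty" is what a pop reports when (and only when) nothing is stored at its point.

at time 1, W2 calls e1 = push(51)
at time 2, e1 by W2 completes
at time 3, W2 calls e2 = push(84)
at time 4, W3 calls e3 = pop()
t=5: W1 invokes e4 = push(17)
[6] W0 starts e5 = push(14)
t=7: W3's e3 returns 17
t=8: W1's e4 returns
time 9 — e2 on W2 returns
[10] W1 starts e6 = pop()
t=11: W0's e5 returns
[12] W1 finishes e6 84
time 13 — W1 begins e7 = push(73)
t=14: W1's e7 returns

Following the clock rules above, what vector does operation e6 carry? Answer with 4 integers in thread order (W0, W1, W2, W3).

(0, 2, 2, 0)

VC(e1, invoked at 1): no causal predecessors; +1 on W2 → (0, 0, 1, 0)
VC(e4, invoked at 5): no causal predecessors; +1 on W1 → (0, 1, 0, 0)
VC(e5, invoked at 6): no causal predecessors; +1 on W0 → (1, 0, 0, 0)
from VC(e1)=(0, 0, 1, 0), e2 (invoked 3) maxes components and bumps W2 → (0, 0, 2, 0)
from VC(e4)=(0, 1, 0, 0), e3 (invoked 4) maxes components and bumps W3 → (0, 1, 0, 1)
from VC(e2)=(0, 0, 2, 0), VC(e4)=(0, 1, 0, 0), e6 (invoked 10) maxes components and bumps W1 → (0, 2, 2, 0)
from VC(e6)=(0, 2, 2, 0), e7 (invoked 13) maxes components and bumps W1 → (0, 3, 2, 0)
target: VC(e6) = (0, 2, 2, 0)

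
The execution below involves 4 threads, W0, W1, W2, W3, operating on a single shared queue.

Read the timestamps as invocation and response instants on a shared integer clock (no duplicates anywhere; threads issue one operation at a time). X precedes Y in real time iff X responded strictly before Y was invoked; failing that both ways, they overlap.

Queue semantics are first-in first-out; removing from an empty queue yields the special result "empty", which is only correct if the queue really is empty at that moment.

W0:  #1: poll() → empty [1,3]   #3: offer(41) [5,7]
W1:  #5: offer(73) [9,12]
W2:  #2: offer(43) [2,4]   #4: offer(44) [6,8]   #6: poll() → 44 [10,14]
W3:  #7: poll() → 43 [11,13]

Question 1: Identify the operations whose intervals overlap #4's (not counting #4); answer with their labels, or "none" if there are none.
#3

overlap test against #4 [6,8]: concurrent iff the interval meets 6..8
#1 [1,3]: before
#2 [2,4]: before
#3 [5,7]: concurrent
#5 [9,12]: after
#6 [10,14]: after
#7 [11,13]: after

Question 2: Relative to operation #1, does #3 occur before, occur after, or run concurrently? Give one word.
after

#3 spans [5,7], #1 spans [1,3]
resp(#1)=3 < inv(#3)=5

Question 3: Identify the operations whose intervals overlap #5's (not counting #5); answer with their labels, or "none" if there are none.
#6, #7

#5 runs from 9 to 12; window-overlapping ops are concurrent
#1 [1,3]: before
#2 [2,4]: before
#3 [5,7]: before
#4 [6,8]: before
#6 [10,14]: concurrent
#7 [11,13]: concurrent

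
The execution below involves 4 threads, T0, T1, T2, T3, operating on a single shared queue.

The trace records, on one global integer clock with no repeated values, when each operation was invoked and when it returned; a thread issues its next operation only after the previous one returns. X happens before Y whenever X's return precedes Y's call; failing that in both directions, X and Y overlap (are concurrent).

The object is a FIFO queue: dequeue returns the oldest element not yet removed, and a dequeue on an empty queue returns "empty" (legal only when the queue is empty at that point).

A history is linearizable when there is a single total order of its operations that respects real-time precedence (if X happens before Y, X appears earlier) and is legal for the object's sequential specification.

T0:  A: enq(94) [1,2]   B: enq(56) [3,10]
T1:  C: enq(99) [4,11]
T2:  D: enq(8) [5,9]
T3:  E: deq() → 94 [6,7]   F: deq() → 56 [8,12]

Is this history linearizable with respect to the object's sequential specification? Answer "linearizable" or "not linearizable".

witness order: A, B, C, D, E, F
step 1: A enq(94) — queue <94>
step 2: B enq(56) — queue <94,56>
step 3: C enq(99) — queue <94,56,99>
step 4: D enq(8) — queue <94,56,99,8>
step 5: E deq() → 94 — queue <56,99,8>
step 6: F deq() → 56 — queue <99,8>

linearizable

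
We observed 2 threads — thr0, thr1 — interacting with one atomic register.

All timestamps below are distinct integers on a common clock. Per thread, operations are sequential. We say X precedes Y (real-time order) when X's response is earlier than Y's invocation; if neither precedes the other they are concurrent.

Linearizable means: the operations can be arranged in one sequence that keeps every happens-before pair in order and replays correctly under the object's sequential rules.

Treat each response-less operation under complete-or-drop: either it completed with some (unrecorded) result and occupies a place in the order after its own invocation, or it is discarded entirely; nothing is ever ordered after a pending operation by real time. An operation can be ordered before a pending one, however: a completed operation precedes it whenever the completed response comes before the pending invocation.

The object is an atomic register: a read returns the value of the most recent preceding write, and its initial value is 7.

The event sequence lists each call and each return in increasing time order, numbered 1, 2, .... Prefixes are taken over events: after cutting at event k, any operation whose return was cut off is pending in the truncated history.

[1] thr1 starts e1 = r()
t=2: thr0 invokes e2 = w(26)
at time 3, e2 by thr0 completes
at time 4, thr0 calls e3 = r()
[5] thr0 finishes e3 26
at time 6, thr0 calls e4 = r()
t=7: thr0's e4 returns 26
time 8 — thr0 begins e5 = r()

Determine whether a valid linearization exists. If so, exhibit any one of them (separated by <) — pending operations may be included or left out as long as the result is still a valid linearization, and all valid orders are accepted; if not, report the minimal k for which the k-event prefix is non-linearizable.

after step 1 (e1 r() (pending, included)): value 7
after step 2 (e2 w(26)): value 26
after step 3 (e3 r() → 26): value 26
after step 4 (e4 r() → 26): value 26

linearizable — witness: e1 < e2 < e3 < e4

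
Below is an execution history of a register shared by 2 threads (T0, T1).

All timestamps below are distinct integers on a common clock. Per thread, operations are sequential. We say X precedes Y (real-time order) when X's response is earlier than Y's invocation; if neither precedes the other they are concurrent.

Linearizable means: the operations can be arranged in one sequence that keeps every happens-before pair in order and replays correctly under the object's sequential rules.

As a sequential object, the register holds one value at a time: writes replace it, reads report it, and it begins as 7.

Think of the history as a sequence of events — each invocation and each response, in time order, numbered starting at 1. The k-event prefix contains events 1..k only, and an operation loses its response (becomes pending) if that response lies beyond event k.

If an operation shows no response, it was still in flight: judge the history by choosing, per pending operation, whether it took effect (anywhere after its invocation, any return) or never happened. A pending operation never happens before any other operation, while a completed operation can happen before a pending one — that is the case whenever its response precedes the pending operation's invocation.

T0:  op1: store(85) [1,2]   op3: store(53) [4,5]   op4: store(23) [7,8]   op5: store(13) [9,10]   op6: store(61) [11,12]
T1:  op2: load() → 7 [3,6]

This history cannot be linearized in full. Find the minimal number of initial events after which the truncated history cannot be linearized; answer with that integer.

a valid linearization of events 1..5 exists, for instance op1, op2, op3:
step 1: op1 store(85) — value 85
step 2: op2 load() (pending, included) — value 85
step 3: op3 store(53) — value 53
at event 6 (op2's time-6 response) nothing linearizes any more
one such order, op1, op2, op3, breaks at step 2 where op2 load() → 7 is illegal
one such order, op1, op3, op2, breaks at step 3 where op2 load() → 7 is illegal

6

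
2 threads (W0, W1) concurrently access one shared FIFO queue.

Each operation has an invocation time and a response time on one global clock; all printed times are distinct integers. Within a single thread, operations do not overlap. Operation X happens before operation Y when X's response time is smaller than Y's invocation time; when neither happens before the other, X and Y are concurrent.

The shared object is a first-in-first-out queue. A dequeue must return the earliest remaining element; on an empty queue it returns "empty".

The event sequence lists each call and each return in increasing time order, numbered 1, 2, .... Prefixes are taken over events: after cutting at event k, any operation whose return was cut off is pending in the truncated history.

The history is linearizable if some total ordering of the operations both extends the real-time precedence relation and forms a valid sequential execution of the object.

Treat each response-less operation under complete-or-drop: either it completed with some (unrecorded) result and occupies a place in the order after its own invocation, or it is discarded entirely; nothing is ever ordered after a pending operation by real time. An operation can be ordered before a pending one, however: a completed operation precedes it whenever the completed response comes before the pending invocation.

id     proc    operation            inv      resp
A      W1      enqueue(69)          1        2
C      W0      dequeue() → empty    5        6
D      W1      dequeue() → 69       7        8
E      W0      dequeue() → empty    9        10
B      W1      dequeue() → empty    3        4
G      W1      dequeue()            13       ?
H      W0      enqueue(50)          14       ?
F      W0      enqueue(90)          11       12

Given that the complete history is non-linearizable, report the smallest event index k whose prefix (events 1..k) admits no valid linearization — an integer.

one valid order for events 1..3 is A:
after step 1 (A enqueue(69)): queue <69>
with event 4 included (B responding at time 4), all real-time-consistent orders fail
for example A, B fails at step 2: B dequeue() → empty is not legal there

4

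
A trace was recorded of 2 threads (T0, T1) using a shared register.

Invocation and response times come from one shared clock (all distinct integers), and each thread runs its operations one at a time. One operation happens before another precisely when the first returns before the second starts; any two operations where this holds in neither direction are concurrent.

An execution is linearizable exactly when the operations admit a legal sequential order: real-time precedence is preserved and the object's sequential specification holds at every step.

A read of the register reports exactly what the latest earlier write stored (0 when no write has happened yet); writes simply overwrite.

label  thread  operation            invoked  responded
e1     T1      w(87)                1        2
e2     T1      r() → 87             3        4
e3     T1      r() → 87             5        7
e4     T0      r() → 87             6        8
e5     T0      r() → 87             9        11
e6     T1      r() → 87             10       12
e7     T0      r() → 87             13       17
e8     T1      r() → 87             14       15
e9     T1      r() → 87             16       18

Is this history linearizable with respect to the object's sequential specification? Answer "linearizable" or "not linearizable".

one valid linearization: e1, e2, e3, e4, e5, e6, e7, e8, e9
step 1: e1 w(87) — value 87
step 2: e2 r() → 87 — value 87
step 3: e3 r() → 87 — value 87
step 4: e4 r() → 87 — value 87
step 5: e5 r() → 87 — value 87
step 6: e6 r() → 87 — value 87
step 7: e7 r() → 87 — value 87
step 8: e8 r() → 87 — value 87
step 9: e9 r() → 87 — value 87

linearizable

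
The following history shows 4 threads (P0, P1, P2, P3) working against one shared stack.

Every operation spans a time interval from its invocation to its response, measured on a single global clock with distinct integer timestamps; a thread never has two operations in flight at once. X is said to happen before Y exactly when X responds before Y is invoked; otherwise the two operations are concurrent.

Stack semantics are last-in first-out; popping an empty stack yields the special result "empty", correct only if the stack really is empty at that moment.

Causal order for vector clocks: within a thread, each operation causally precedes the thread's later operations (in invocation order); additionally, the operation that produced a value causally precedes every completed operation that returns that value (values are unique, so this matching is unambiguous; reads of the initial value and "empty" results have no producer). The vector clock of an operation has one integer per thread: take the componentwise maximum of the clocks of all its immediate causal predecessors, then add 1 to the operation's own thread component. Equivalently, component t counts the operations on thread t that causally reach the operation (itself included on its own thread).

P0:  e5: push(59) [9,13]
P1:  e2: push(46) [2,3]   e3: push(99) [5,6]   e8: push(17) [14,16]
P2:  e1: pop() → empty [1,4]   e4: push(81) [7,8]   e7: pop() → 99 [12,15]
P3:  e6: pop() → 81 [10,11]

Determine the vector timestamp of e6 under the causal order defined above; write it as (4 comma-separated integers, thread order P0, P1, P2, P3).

e1 (invocation 1): nothing precedes it; P2's component alone gives (0, 0, 1, 0)
e2 (invocation 2): nothing precedes it; P1's component alone gives (0, 1, 0, 0)
e5 (invocation 9): nothing precedes it; P0's component alone gives (1, 0, 0, 0)
VC(e4, invoked at 7): max of VC(e1)=(0, 0, 1, 0), then +1 on thread P2 → (0, 0, 2, 0)
VC(e3, invoked at 5): max of VC(e2)=(0, 1, 0, 0), then +1 on thread P1 → (0, 2, 0, 0)
VC(e6, invoked at 10): max of VC(e4)=(0, 0, 2, 0), then +1 on thread P3 → (0, 0, 2, 1)
VC(e8, invoked at 14): max of VC(e3)=(0, 2, 0, 0), then +1 on thread P1 → (0, 3, 0, 0)
VC(e7, invoked at 12): max of VC(e3)=(0, 2, 0, 0), VC(e4)=(0, 0, 2, 0), then +1 on thread P2 → (0, 2, 3, 0)
target: VC(e6) = (0, 0, 2, 1)

(0, 0, 2, 1)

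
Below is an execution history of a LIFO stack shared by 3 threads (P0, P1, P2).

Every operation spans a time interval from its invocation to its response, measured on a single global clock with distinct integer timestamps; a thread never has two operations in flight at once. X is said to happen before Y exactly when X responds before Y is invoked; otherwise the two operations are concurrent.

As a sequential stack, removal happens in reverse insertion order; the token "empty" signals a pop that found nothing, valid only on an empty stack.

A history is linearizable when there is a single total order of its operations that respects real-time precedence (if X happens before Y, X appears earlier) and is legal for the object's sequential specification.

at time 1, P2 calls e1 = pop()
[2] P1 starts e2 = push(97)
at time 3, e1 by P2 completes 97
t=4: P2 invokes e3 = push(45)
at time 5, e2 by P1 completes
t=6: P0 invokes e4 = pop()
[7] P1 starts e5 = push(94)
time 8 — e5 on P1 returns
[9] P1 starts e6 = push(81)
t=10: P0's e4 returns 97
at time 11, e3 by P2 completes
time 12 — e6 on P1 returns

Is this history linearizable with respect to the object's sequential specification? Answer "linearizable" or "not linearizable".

not linearizable

events 1..9 are fine; event 10 — the response of e4 at time 10 — makes the prefix non-linearizable
the 4 completed operations admit 4 real-time orders; each fails the LIFO stack replay
include/drop combinations of the 2 pending operations (e3, e6) were all tried; none helps
one such order, e1, e2, e4, e5 (pending dropped), breaks at step 1 where e1 pop() → 97 is illegal
one such order, e1, e2, e5, e4 (pending dropped), breaks at step 1 where e1 pop() → 97 is illegal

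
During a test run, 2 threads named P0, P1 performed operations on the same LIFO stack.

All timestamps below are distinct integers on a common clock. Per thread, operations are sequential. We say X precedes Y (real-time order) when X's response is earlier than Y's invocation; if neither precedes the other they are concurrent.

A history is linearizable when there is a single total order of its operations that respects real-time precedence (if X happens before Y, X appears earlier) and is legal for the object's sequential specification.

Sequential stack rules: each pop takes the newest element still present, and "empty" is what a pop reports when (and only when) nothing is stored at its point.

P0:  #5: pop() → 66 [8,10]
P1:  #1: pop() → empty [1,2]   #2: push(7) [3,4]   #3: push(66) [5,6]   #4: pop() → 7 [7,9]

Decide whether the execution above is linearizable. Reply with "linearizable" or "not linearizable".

linearizable

witness order: #1, #2, #3, #5, #4
after step 1 (#1 pop() → empty): stack <>
after step 2 (#2 push(7)): stack <7>
after step 3 (#3 push(66)): stack <7,66>
after step 4 (#5 pop() → 66): stack <7>
after step 5 (#4 pop() → 7): stack <>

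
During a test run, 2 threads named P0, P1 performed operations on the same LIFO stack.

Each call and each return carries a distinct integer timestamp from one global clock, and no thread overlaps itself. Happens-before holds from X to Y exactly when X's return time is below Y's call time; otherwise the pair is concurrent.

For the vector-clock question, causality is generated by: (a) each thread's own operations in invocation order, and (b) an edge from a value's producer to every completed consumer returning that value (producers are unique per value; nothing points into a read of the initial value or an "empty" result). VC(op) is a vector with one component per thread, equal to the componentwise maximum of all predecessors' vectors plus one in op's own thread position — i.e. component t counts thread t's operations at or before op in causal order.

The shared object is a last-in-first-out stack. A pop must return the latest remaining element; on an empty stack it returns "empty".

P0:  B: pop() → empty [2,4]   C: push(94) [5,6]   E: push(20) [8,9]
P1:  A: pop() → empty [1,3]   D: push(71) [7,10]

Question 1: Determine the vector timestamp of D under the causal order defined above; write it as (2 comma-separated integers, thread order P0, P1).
(0, 2)

VC(A, invoked at 1): no causal predecessors; +1 on P1 → (0, 1)
VC(B, invoked at 2): no causal predecessors; +1 on P0 → (1, 0)
merge at D (invoked 7): VC(A)=(0, 1), own-thread bump on P1 → (0, 2)
merge at C (invoked 5): VC(B)=(1, 0), own-thread bump on P0 → (2, 0)
merge at E (invoked 8): VC(C)=(2, 0), own-thread bump on P0 → (3, 0)
target: VC(D) = (0, 2)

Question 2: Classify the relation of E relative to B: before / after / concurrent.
after

E spans [8,9], B spans [2,4]
resp(B)=4 < inv(E)=8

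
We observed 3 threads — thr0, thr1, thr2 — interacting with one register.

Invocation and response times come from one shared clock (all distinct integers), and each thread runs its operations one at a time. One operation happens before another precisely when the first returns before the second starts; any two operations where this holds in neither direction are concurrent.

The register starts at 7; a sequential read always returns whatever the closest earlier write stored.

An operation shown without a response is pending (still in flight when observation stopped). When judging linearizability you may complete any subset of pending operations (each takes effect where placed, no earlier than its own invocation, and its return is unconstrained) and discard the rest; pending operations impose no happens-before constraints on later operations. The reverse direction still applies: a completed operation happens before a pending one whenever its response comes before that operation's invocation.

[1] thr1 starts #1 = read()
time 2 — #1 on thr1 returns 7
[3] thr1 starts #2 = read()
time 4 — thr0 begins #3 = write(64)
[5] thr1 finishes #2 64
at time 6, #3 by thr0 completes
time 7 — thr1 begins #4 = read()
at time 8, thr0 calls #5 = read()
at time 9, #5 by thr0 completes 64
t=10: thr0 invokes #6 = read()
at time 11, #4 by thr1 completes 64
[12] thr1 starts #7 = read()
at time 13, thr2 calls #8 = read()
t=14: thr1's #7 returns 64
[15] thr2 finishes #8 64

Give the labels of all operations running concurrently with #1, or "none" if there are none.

none

#1 spans [1,2]; an op avoiding the whole window 1..2 is ordered, any other is concurrent
#2 [3,5]: after
#3 [4,6]: after
#4 [7,11]: after
#5 [8,9]: after
#6 [10,…): after
#7 [12,14]: after
#8 [13,15]: after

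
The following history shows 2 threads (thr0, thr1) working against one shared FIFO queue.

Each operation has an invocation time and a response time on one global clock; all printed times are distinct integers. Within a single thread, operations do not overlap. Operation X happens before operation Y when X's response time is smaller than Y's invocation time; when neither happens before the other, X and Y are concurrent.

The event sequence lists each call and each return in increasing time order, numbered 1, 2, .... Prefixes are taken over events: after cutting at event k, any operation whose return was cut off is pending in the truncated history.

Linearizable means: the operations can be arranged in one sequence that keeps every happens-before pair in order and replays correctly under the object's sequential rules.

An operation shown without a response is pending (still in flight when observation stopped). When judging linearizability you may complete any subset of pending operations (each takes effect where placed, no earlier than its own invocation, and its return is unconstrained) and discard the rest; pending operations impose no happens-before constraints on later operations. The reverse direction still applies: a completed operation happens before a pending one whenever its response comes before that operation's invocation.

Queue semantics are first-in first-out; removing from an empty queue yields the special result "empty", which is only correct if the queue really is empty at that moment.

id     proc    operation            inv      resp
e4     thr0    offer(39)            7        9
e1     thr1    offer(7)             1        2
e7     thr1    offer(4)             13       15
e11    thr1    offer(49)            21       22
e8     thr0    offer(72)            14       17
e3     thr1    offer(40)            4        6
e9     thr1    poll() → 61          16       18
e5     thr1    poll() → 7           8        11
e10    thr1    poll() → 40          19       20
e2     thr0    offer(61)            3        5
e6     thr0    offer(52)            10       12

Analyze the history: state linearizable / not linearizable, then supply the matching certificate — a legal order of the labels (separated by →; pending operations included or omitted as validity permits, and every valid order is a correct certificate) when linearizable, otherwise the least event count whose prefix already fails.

1. e1 offer(7), leaving queue <7>
2. e2 offer(61), leaving queue <7,61>
3. e3 offer(40), leaving queue <7,61,40>
4. e4 offer(39), leaving queue <7,61,40,39>
5. e5 poll() → 7, leaving queue <61,40,39>
6. e6 offer(52), leaving queue <61,40,39,52>
7. e7 offer(4), leaving queue <61,40,39,52,4>
8. e8 offer(72), leaving queue <61,40,39,52,4,72>
9. e9 poll() → 61, leaving queue <40,39,52,4,72>
10. e10 poll() → 40, leaving queue <39,52,4,72>
11. e11 offer(49), leaving queue <39,52,4,72,49>

linearizable — witness: e1 → e2 → e3 → e4 → e5 → e6 → e7 → e8 → e9 → e10 → e11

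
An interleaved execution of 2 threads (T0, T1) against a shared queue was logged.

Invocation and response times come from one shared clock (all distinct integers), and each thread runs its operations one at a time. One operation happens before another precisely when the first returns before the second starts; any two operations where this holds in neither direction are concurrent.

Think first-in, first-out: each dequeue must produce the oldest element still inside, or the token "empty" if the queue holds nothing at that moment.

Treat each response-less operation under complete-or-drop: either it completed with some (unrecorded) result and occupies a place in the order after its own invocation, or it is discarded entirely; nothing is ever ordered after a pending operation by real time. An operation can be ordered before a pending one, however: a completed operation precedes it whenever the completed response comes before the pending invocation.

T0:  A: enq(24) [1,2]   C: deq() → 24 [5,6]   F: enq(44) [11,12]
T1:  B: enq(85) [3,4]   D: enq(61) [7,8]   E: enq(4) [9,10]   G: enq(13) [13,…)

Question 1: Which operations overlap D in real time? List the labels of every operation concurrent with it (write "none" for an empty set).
none

concurrent with D ([7,8]): every op whose interval crosses 7..8
A [1,2]: before
B [3,4]: before
C [5,6]: before
E [9,10]: after
F [11,12]: after
G [13,…): after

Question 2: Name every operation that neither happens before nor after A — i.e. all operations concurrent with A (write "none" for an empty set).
none

overlap test against A [1,2]: concurrent iff the interval meets 1..2
B [3,4]: after
C [5,6]: after
D [7,8]: after
E [9,10]: after
F [11,12]: after
G [13,…): after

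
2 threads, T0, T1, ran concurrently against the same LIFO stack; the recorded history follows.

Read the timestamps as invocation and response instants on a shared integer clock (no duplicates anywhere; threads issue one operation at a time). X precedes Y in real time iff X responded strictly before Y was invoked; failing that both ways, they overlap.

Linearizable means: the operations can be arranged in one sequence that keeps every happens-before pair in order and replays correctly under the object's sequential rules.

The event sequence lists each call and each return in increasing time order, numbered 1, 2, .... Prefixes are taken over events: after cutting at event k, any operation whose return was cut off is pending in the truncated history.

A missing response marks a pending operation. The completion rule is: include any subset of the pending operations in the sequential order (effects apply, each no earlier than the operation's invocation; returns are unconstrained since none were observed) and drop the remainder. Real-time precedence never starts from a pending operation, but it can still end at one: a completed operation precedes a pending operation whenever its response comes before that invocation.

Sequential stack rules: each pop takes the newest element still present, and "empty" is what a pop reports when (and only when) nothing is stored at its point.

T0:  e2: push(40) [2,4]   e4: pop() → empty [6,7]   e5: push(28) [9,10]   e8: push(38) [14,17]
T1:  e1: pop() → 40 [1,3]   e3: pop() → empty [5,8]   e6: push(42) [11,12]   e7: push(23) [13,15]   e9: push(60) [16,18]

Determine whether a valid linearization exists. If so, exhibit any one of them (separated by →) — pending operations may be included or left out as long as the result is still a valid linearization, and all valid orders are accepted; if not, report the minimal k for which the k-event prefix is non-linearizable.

linearizable — witness: e2 → e1 → e3 → e4 → e5 → e6 → e7 → e8 → e9

after step 1 (e2 push(40)): stack <40>
after step 2 (e1 pop() → 40): stack <>
after step 3 (e3 pop() → empty): stack <>
after step 4 (e4 pop() → empty): stack <>
after step 5 (e5 push(28)): stack <28>
after step 6 (e6 push(42)): stack <28,42>
after step 7 (e7 push(23)): stack <28,42,23>
after step 8 (e8 push(38)): stack <28,42,23,38>
after step 9 (e9 push(60)): stack <28,42,23,38,60>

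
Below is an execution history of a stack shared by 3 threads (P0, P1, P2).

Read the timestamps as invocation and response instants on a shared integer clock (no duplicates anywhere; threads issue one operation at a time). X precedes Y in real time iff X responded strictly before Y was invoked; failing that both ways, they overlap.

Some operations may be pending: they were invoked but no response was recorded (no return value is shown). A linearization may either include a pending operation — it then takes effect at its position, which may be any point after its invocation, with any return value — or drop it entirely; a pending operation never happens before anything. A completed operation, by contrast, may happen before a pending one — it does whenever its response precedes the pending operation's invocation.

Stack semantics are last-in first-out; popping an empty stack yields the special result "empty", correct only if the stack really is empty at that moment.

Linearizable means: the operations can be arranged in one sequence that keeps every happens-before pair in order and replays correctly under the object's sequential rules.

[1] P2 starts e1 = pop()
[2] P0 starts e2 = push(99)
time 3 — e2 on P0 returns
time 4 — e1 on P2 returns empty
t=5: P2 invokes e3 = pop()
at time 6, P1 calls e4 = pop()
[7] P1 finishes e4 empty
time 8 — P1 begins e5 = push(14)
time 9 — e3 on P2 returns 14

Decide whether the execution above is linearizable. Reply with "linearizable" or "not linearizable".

not linearizable

events 1..8 are fine; event 9 — the response of e3 at time 9 — makes the prefix non-linearizable
every one of the 4 real-time-consistent orders over 4 completed stack ops fails the sequential spec
no completion choice of the 1 pending operation (e5) rescues it — every subset was tried
take e1, e2, e3, e4 (pending dropped): step 3 already fails, because e3 pop() → 14 cannot occur there
take e1, e2, e4, e3 (pending dropped): step 3 already fails, because e4 pop() → empty cannot occur there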